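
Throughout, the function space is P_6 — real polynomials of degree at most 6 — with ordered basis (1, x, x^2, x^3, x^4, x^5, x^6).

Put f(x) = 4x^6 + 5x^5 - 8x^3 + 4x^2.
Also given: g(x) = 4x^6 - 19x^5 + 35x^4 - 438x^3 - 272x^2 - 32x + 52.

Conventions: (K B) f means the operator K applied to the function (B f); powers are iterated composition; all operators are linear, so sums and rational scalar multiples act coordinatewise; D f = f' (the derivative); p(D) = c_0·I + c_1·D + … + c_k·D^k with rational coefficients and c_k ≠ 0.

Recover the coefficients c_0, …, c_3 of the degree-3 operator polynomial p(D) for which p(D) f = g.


c_0 = 1, c_1 = -1, c_2 = 1/2, c_3 = -1

D^0 f = 4x^6 + 5x^5 - 8x^3 + 4x^2
D^1 f = 24x^5 + 25x^4 - 24x^2 + 8x
D^2 f = 120x^4 + 100x^3 - 48x + 8
D^3 f = 480x^3 + 300x^2 - 48
matching coefficients of g against c_0 f + c_1 Df + … from the top degree down determines the c_i
solution: c_0 = 1, c_1 = -1, c_2 = 1/2, c_3 = -1


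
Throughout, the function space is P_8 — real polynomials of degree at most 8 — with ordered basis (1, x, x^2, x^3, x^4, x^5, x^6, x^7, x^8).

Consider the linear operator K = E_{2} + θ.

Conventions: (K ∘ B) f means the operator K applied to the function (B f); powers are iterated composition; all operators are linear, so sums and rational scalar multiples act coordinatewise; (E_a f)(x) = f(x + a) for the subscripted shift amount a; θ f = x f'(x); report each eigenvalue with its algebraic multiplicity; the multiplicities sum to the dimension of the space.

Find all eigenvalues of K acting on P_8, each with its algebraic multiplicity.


image of 1: 1
image of x: 2x + 2
image of x^2: 3x^2 + 4x + 4
image of x^3: 4x^3 + 6x^2 + 12x + 8
image of x^4: 5x^4 + 8x^3 + 24x^2 + 32x + 16
image of x^5: 6x^5 + 10x^4 + 40x^3 + 80x^2 + 80x + 32
image of x^6: 7x^6 + 12x^5 + 60x^4 + 160x^3 + 240x^2 + 192x + 64
image of x^7: 8x^7 + 14x^6 + 84x^5 + 280x^4 + 560x^3 + 672x^2 + 448x + 128
image of x^8: 9x^8 + 16x^7 + 112x^6 + 448x^5 + 1120x^4 + 1792x^3 + 1792x^2 + 1024x + 256
the matrix is upper triangular; its diagonal is (1, 2, 3, 4, 5, 6, 7, 8, 9)
for a triangular matrix the eigenvalues are the diagonal entries, with algebraic multiplicity their repetition count

λ = 1 (multiplicity 1), λ = 2 (multiplicity 1), λ = 3 (multiplicity 1), λ = 4 (multiplicity 1), λ = 5 (multiplicity 1), λ = 6 (multiplicity 1), λ = 7 (multiplicity 1), λ = 8 (multiplicity 1), λ = 9 (multiplicity 1)


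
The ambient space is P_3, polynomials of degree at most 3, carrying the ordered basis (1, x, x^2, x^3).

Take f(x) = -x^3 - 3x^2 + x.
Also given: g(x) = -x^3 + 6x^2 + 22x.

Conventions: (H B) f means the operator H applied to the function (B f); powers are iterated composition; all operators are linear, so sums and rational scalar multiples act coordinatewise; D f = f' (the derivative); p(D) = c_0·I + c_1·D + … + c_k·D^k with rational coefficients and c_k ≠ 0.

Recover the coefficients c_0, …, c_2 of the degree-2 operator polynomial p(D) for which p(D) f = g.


c_0 = 1, c_1 = -3, c_2 = -1/2

D^0 f = -x^3 - 3x^2 + x
D^1 f = -3x^2 - 6x + 1
D^2 f = -6x - 6
matching coefficients of g against c_0 f + c_1 Df + … from the top degree down determines the c_i
solution: c_0 = 1, c_1 = -3, c_2 = -1/2


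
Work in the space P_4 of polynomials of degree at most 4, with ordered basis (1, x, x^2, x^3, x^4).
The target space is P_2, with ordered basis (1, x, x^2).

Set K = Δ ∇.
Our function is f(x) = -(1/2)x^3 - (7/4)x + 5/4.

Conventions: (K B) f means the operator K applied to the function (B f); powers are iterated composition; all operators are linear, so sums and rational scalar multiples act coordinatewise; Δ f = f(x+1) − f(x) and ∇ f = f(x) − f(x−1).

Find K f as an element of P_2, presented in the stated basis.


g(x) = -3x

∇ f = -(3/2)x^2 + (3/2)x - 9/4
Δ ∇ f = -3x


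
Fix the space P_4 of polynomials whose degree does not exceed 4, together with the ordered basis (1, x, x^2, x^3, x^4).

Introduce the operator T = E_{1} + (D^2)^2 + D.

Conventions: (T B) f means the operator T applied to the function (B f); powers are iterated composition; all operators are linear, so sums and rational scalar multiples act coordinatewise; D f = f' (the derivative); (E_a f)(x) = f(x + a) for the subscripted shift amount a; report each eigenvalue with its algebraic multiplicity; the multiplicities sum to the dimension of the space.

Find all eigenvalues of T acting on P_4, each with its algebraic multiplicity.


λ = 1 (multiplicity 5)

image of 1: 1
image of x: x + 2
image of x^2: x^2 + 4x + 1
image of x^3: x^3 + 6x^2 + 3x + 1
image of x^4: x^4 + 8x^3 + 6x^2 + 4x + 25
the matrix is upper triangular; its diagonal is (1, 1, 1, 1, 1)
for a triangular matrix the eigenvalues are the diagonal entries, with algebraic multiplicity their repetition count


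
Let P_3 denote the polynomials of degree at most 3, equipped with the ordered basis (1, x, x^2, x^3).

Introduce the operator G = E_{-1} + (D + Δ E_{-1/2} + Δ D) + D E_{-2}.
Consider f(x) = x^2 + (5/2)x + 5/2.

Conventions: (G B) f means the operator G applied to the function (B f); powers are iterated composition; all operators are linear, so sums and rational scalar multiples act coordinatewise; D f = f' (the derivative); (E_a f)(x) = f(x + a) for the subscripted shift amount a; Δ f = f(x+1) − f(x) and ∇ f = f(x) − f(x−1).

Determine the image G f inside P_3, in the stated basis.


g(x) = x^2 + (13/2)x + 13/2

E_{-1} f = x^2 + (1/2)x + 1
D f = 2x + 5/2
E_{-1/2} f = x^2 + (3/2)x + 3/2
Δ E_{-1/2} f = 2x + 5/2
D f = 2x + 5/2
Δ D f = 2
(D + Δ E_{-1/2} + Δ D) f = 4x + 7
E_{-2} f = x^2 - (3/2)x + 3/2
D E_{-2} f = 2x - 3/2
(E_{-1} + (D + Δ E_{-1/2} + Δ D) + D E_{-2}) f = x^2 + (13/2)x + 13/2


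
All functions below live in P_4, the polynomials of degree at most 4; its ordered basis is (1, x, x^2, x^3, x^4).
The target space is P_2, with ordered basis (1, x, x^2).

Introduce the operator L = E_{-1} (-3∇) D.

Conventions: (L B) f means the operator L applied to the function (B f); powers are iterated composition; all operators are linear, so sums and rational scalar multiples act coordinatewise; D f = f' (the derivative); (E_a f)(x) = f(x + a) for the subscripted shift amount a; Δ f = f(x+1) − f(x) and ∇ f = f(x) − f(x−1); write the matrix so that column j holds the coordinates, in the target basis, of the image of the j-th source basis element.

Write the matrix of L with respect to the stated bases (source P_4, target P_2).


the matrix is [[0, 0, -6, 27, -84]; [0, 0, 0, -18, 108]; [0, 0, 0, 0, -36]] (rows listed top to bottom)

image of 1: 0
image of x: 0
image of x^2: -6
image of x^3: -18x + 27
image of x^4: -36x^2 + 108x - 84
each image's coordinates form column j of the matrix


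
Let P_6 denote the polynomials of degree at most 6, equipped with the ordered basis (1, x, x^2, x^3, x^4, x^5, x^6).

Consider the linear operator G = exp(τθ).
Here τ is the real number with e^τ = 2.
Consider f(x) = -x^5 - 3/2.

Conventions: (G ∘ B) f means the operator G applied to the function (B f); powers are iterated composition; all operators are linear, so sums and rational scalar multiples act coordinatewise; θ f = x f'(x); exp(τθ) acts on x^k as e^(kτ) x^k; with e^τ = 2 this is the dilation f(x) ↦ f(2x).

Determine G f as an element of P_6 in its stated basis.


the result is g(x) = -32x^5 - 3/2

exp(τθ) x^k = e^(kτ) x^k; with e^τ = 2 this sends x^k to 2^k x^k
x^5 ↦ 32 x^5
applying this coordinatewise to f: exp(τθ) f = -32x^5 - 3/2


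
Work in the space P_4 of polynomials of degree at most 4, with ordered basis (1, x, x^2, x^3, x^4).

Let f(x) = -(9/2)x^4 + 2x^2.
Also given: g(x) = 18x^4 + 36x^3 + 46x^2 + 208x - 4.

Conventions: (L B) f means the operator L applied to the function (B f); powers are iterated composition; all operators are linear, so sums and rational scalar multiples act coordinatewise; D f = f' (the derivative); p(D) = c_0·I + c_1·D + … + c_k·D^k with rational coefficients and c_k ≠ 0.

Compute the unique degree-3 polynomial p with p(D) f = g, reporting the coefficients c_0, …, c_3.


D^0 f = -(9/2)x^4 + 2x^2
D^1 f = -18x^3 + 4x
D^2 f = -54x^2 + 4
D^3 f = -108x
matching coefficients of g against c_0 f + c_1 Df + … from the top degree down determines the c_i
solution: c_0 = -4, c_1 = -2, c_2 = -1, c_3 = -2

c_0 = -4, c_1 = -2, c_2 = -1, c_3 = -2


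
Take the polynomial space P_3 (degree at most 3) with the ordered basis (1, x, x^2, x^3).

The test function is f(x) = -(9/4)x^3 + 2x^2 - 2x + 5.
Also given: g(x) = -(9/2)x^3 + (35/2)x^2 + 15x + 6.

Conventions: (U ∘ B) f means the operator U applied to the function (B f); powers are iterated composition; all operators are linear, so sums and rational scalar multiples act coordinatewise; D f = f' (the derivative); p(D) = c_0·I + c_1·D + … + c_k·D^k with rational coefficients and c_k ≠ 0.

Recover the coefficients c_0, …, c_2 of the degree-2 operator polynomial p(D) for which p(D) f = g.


D^0 f = -(9/4)x^3 + 2x^2 - 2x + 5
D^1 f = -(27/4)x^2 + 4x - 2
D^2 f = -(27/2)x + 4
matching coefficients of g against c_0 f + c_1 Df + … from the top degree down determines the c_i
solution: c_0 = 2, c_1 = -2, c_2 = -2

p(D) = 2·I − 2·D − 2·D^2, i.e. c_0 = 2, c_1 = -2, c_2 = -2


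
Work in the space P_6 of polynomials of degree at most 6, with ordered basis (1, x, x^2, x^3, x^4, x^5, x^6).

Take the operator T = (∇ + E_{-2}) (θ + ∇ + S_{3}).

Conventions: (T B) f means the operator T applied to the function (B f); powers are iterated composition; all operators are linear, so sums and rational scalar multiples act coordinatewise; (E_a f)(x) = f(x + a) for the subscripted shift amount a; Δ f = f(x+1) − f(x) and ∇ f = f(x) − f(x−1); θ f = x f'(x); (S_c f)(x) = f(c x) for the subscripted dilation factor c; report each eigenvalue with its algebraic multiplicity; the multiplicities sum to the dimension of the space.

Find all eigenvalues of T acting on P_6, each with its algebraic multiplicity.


image of 1: 1
image of x: 4x - 3
image of x^2: 11x^2 - 20x + 30
image of x^3: 30x^3 - 87x^2 + 261x - 197
image of x^4: 85x^4 - 336x^3 + 1512x^2 - 2328x + 1224
image of x^5: 248x^5 - 1235x^4 + 7410x^3 - 17230x^2 + 18345x - 7507
image of x^6: 735x^6 - 4404x^5 + 33030x^4 - 102640x^3 + 164610x^2 - 135624x + 45702
the matrix is upper triangular; its diagonal is (1, 4, 11, 30, 85, 248, 735)
for a triangular matrix the eigenvalues are the diagonal entries, with algebraic multiplicity their repetition count

λ = 1 (multiplicity 1), λ = 4 (multiplicity 1), λ = 11 (multiplicity 1), λ = 30 (multiplicity 1), λ = 85 (multiplicity 1), λ = 248 (multiplicity 1), λ = 735 (multiplicity 1)


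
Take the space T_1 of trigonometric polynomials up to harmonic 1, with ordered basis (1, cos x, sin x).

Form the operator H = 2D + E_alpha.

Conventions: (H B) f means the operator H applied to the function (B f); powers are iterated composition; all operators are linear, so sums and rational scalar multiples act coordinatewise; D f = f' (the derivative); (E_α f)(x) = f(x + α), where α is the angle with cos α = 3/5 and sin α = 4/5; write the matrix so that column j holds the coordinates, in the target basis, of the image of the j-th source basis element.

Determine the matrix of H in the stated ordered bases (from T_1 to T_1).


the matrix is [[1, 0, 0]; [0, 3/5, 14/5]; [0, -14/5, 3/5]] (rows listed top to bottom)

image of 1: 1
image of cos x: (3/5)cos x - (14/5)sin x
image of sin x: (14/5)cos x + (3/5)sin x
each image's coordinates form column j of the matrix


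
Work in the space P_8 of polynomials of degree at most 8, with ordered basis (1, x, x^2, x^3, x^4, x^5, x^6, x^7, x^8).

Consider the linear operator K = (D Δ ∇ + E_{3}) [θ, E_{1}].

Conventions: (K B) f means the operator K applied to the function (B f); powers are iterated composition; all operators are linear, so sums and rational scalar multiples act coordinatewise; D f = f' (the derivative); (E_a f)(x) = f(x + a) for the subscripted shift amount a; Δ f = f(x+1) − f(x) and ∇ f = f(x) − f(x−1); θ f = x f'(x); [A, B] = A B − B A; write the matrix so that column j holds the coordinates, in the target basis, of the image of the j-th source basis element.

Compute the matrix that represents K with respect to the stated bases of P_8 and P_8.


the matrix is [[0, -1, -8, -48, -280, -1400, -6564, -29932, -134544]; [0, 0, -2, -24, -192, -1400, -8400, -45948, -239456]; [0, 0, 0, -3, -48, -480, -4200, -29400, -183792]; [0, 0, 0, 0, -4, -80, -960, -9800, -78400]; [0, 0, 0, 0, 0, -5, -120, -1680, -19600]; [0, 0, 0, 0, 0, 0, -6, -168, -2688]; [0, 0, 0, 0, 0, 0, 0, -7, -224]; [0, 0, 0, 0, 0, 0, 0, 0, -8]; [0, 0, 0, 0, 0, 0, 0, 0, 0]] (rows listed top to bottom)

image of 1: 0
image of x: -1
image of x^2: -2x - 8
image of x^3: -3x^2 - 24x - 48
image of x^4: -4x^3 - 48x^2 - 192x - 280
image of x^5: -5x^4 - 80x^3 - 480x^2 - 1400x - 1400
image of x^6: -6x^5 - 120x^4 - 960x^3 - 4200x^2 - 8400x - 6564
image of x^7: -7x^6 - 168x^5 - 1680x^4 - 9800x^3 - 29400x^2 - 45948x - 29932
image of x^8: -8x^7 - 224x^6 - 2688x^5 - 19600x^4 - 78400x^3 - 183792x^2 - 239456x - 134544
each image's coordinates form column j of the matrix


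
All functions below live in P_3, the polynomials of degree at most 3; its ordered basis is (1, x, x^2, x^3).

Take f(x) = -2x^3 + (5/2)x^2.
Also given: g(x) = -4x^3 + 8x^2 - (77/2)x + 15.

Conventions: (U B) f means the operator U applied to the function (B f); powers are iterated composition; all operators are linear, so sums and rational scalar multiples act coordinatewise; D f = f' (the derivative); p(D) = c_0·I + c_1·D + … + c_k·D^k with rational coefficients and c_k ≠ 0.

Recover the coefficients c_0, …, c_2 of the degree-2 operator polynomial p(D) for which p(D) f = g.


D^0 f = -2x^3 + (5/2)x^2
D^1 f = -6x^2 + 5x
D^2 f = -12x + 5
matching coefficients of g against c_0 f + c_1 Df + … from the top degree down determines the c_i
solution: c_0 = 2, c_1 = -1/2, c_2 = 3

p(D) = 2·I − (1/2)·D + 3·D^2, i.e. c_0 = 2, c_1 = -1/2, c_2 = 3


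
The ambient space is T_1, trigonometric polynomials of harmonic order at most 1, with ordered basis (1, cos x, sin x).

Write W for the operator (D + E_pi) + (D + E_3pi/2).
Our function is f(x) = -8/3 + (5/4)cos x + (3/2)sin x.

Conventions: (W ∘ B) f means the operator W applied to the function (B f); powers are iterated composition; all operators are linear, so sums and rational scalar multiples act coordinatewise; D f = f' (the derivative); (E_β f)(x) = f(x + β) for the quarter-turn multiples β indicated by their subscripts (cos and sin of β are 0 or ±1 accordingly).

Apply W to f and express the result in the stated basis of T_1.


D f = (3/2)cos x - (5/4)sin x
E_pi f = -8/3 - (5/4)cos x - (3/2)sin x
(D + E_pi) f = -8/3 + (1/4)cos x - (11/4)sin x
D f = (3/2)cos x - (5/4)sin x
E_3pi/2 f = -8/3 - (3/2)cos x + (5/4)sin x
(D + E_3pi/2) f = -8/3
((D + E_pi) + (D + E_3pi/2)) f = -16/3 + (1/4)cos x - (11/4)sin x

the image equals g(x) = -16/3 + (1/4)cos x - (11/4)sin x


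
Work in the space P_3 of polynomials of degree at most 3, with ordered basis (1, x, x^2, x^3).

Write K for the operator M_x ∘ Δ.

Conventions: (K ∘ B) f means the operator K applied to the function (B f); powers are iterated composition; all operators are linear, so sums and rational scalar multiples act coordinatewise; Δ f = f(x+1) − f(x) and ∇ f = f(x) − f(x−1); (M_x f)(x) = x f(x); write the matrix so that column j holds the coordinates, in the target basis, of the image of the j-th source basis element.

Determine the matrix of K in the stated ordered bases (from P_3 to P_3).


image of 1: 0
image of x: x
image of x^2: 2x^2 + x
image of x^3: 3x^3 + 3x^2 + x
each image's coordinates form column j of the matrix

the matrix is [[0, 0, 0, 0]; [0, 1, 1, 1]; [0, 0, 2, 3]; [0, 0, 0, 3]] (rows listed top to bottom)


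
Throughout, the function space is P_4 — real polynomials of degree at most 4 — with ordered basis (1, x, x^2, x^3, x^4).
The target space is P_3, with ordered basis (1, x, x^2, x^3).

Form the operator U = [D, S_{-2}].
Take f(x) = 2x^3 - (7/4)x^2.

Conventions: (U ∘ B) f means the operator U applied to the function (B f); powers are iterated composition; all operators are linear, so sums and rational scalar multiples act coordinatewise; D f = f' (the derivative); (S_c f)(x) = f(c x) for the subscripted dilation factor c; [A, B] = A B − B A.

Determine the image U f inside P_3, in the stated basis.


S_{-2} f = -16x^3 - 7x^2
D S_{-2} f = -48x^2 - 14x
D f = 6x^2 - (7/2)x
S_{-2} D f = 24x^2 + 7x
[D, S_{-2}] f = -72x^2 - 21x

the image equals g(x) = -72x^2 - 21x


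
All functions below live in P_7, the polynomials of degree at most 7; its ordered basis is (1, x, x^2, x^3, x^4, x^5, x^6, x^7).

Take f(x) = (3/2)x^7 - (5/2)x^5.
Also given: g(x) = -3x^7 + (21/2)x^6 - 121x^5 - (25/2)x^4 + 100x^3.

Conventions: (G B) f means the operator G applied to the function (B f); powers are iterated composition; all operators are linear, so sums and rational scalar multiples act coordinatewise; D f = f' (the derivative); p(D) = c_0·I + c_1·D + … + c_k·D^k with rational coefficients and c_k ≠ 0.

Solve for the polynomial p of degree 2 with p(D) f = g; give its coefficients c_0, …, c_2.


p(D) = -2·I + D − 2·D^2, i.e. c_0 = -2, c_1 = 1, c_2 = -2

D^0 f = (3/2)x^7 - (5/2)x^5
D^1 f = (21/2)x^6 - (25/2)x^4
D^2 f = 63x^5 - 50x^3
matching coefficients of g against c_0 f + c_1 Df + … from the top degree down determines the c_i
solution: c_0 = -2, c_1 = 1, c_2 = -2


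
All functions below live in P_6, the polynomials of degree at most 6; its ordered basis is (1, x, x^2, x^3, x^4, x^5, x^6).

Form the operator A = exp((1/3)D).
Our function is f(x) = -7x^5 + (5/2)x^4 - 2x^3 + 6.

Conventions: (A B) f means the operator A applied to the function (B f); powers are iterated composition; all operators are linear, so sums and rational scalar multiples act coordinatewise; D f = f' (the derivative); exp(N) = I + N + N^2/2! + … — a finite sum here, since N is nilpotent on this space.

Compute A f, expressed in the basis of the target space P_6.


g(x) = -7x^5 - (55/6)x^4 - (58/9)x^3 - (79/27)x^2 - (59/81)x + 2881/486

order-1 term: -(35/3)x^4 + (10/3)x^3 - 2x^2
order-2 term: -(70/9)x^3 + (5/3)x^2 - (2/3)x
order-3 term: -(70/27)x^2 + (10/27)x - 2/27
order-4 term: -(35/81)x + 5/162
order-5 term: -7/243
the series for exp((1/3)D) f terminates at order 5
exp((1/3)D) f = -7x^5 - (55/6)x^4 - (58/9)x^3 - (79/27)x^2 - (59/81)x + 2881/486


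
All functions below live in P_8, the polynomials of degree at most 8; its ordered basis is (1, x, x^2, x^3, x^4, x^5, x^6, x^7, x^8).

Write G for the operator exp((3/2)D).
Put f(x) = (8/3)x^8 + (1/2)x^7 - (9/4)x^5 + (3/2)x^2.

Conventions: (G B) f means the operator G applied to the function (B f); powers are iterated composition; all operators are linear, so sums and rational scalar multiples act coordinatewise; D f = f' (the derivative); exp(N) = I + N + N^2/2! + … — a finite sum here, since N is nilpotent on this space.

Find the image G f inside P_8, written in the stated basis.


order-1 term: 32x^7 + (21/4)x^6 - (135/8)x^4 + (9/2)x
order-2 term: 168x^6 + (189/8)x^5 - (405/8)x^3 + 27/8
order-3 term: 504x^5 + (945/16)x^4 - (1215/16)x^2
order-4 term: 945x^4 + (2835/32)x^3 - (3645/64)x
order-5 term: 1134x^3 + (5103/64)x^2 - 2187/128
order-6 term: (1701/2)x^2 + (5103/128)x
order-7 term: (729/2)x + 2187/256
order-8 term: 2187/32
the series for exp((3/2)D) f terminates at order 8
exp((3/2)D) f = (8/3)x^8 + (65/2)x^7 + (693/4)x^6 + (4203/8)x^5 + (15795/16)x^4 + (37503/32)x^3 + (54771/64)x^2 + (45045/128)x + 16173/256

the image equals g(x) = (8/3)x^8 + (65/2)x^7 + (693/4)x^6 + (4203/8)x^5 + (15795/16)x^4 + (37503/32)x^3 + (54771/64)x^2 + (45045/128)x + 16173/256


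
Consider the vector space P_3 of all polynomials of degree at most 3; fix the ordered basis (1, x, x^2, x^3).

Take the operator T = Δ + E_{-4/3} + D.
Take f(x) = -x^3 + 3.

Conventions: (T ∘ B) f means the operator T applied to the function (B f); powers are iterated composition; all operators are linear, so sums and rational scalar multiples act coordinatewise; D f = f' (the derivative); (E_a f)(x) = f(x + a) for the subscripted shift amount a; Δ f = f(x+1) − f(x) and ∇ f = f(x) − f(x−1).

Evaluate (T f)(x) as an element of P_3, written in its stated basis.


the result is g(x) = -x^3 - 2x^2 - (25/3)x + 118/27

Δ f = -3x^2 - 3x - 1
E_{-4/3} f = -x^3 + 4x^2 - (16/3)x + 145/27
D f = -3x^2
(Δ + E_{-4/3} + D) f = -x^3 - 2x^2 - (25/3)x + 118/27


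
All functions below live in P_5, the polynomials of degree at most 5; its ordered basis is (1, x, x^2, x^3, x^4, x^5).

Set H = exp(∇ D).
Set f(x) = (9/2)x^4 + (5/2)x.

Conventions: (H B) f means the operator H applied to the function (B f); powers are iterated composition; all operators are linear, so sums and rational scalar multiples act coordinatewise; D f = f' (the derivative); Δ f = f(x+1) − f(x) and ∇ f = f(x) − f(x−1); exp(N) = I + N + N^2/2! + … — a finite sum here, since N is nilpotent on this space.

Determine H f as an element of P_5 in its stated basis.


g(x) = (9/2)x^4 + 54x^2 - (103/2)x + 72

order-1 term: 54x^2 - 54x + 18
order-2 term: 54
the series for exp(∇ D) f terminates at order 2
exp(∇ D) f = (9/2)x^4 + 54x^2 - (103/2)x + 72


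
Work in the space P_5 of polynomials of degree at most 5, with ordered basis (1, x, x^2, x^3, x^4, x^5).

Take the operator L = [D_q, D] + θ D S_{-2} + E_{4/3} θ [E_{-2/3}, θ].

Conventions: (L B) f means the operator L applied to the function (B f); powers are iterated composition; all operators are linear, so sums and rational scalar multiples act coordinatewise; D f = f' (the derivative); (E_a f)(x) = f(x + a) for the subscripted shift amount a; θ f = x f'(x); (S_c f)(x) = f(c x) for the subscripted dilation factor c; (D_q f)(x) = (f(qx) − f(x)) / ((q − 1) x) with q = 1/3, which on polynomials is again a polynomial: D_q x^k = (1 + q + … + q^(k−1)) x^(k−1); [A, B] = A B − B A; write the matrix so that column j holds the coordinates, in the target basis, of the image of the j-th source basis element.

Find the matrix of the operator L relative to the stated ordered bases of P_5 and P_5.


the matrix is [[0, 0, -10/9, -32/9, -128/27, -1280/243]; [0, 0, 20/3, -62/9, -160/9, -2240/81]; [0, 0, 0, -52, -20, -160/3]; [0, 0, 0, 0, 184, -3484/81]; [0, 0, 0, 0, 0, -1960/3]; [0, 0, 0, 0, 0, 0]] (rows listed top to bottom)

image of 1: 0
image of x: 0
image of x^2: (20/3)x - 10/9
image of x^3: -52x^2 - (62/9)x - 32/9
image of x^4: 184x^3 - 20x^2 - (160/9)x - 128/27
image of x^5: -(1960/3)x^4 - (3484/81)x^3 - (160/3)x^2 - (2240/81)x - 1280/243
each image's coordinates form column j of the matrix


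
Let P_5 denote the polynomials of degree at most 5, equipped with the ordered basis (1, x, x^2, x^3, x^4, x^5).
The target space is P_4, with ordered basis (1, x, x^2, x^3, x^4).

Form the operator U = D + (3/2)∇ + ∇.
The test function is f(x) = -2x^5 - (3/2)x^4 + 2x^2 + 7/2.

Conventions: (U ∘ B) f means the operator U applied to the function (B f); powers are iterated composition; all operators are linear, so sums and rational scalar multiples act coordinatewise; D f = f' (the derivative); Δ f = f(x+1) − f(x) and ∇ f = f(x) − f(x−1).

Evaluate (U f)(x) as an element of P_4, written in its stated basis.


the result is g(x) = -35x^4 + 29x^3 - (55/2)x^2 + 24x - 25/4

D f = -10x^4 - 6x^3 + 4x
∇ f = -10x^4 + 14x^3 - 11x^2 + 8x - 5/2
((3/2)∇) f = -15x^4 + 21x^3 - (33/2)x^2 + 12x - 15/4
∇ f = -10x^4 + 14x^3 - 11x^2 + 8x - 5/2
(D + (3/2)∇ + ∇) f = -35x^4 + 29x^3 - (55/2)x^2 + 24x - 25/4


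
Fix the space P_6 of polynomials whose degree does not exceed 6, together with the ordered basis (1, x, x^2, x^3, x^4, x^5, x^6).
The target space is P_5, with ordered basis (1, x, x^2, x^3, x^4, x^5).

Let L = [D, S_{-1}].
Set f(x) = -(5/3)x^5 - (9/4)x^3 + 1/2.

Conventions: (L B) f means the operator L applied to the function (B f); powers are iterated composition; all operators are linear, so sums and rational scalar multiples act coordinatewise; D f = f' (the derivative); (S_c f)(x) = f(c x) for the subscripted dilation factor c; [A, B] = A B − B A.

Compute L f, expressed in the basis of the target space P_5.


the result is g(x) = (50/3)x^4 + (27/2)x^2

S_{-1} f = (5/3)x^5 + (9/4)x^3 + 1/2
D S_{-1} f = (25/3)x^4 + (27/4)x^2
D f = -(25/3)x^4 - (27/4)x^2
S_{-1} D f = -(25/3)x^4 - (27/4)x^2
[D, S_{-1}] f = (50/3)x^4 + (27/2)x^2


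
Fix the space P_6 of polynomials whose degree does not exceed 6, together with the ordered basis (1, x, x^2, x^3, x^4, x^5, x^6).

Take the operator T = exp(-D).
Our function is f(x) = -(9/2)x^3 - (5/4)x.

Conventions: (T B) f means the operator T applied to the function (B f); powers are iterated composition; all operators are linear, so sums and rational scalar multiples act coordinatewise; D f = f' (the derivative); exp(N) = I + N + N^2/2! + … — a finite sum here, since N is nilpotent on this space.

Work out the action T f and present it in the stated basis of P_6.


g(x) = -(9/2)x^3 + (27/2)x^2 - (59/4)x + 23/4

order-1 term: (27/2)x^2 + 5/4
order-2 term: -(27/2)x
order-3 term: 9/2
the series for exp(-D) f terminates at order 3
exp(-D) f = -(9/2)x^3 + (27/2)x^2 - (59/4)x + 23/4


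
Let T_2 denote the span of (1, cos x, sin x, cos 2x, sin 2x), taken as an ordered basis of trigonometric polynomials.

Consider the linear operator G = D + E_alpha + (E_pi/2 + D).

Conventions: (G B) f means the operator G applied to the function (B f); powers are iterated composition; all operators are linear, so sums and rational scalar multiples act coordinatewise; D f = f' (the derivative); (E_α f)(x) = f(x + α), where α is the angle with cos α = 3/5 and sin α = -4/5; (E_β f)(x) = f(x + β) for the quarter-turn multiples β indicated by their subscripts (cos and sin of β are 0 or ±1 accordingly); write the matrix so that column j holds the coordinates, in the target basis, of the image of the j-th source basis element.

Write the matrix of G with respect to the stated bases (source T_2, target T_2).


image of 1: 2
image of cos x: (3/5)cos x - (11/5)sin x
image of sin x: (11/5)cos x + (3/5)sin x
image of cos 2x: -(32/25)cos 2x - (76/25)sin 2x
image of sin 2x: (76/25)cos 2x - (32/25)sin 2x
each image's coordinates form column j of the matrix

the matrix is [[2, 0, 0, 0, 0]; [0, 3/5, 11/5, 0, 0]; [0, -11/5, 3/5, 0, 0]; [0, 0, 0, -32/25, 76/25]; [0, 0, 0, -76/25, -32/25]] (rows listed top to bottom)


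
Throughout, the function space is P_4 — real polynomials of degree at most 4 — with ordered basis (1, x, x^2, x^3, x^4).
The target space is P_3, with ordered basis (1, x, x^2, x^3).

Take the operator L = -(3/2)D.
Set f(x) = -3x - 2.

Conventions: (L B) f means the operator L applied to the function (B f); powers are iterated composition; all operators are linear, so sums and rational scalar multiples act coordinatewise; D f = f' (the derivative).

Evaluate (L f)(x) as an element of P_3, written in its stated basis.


g(x) = 9/2

D f = -3
(-(3/2)D) f = 9/2


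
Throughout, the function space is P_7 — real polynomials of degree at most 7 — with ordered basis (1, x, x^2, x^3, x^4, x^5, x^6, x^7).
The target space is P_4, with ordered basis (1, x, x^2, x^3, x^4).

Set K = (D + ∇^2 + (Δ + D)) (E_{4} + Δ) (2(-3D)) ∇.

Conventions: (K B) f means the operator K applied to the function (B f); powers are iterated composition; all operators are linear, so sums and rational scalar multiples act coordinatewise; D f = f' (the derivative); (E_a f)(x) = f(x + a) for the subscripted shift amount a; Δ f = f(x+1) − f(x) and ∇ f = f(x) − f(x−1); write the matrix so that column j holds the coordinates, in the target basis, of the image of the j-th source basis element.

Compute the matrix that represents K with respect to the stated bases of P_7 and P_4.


the matrix is [[0, 0, 0, -108, -2160, -17580, -122040, -847308]; [0, 0, 0, 0, -432, -10800, -105480, -854280]; [0, 0, 0, 0, 0, -1080, -32400, -369180]; [0, 0, 0, 0, 0, 0, -2160, -75600]; [0, 0, 0, 0, 0, 0, 0, -3780]] (rows listed top to bottom)

image of 1: 0
image of x: 0
image of x^2: 0
image of x^3: -108
image of x^4: -432x - 2160
image of x^5: -1080x^2 - 10800x - 17580
image of x^6: -2160x^3 - 32400x^2 - 105480x - 122040
image of x^7: -3780x^4 - 75600x^3 - 369180x^2 - 854280x - 847308
each image's coordinates form column j of the matrix


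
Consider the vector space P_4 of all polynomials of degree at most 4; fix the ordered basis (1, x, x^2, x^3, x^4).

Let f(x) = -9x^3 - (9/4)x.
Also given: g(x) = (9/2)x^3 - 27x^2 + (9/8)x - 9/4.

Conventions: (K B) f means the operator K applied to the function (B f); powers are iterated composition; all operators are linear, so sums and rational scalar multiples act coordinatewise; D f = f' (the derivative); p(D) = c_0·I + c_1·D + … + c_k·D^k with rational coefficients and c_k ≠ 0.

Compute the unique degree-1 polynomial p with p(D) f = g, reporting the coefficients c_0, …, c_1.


p(D) = -(1/2)·I + D, i.e. c_0 = -1/2, c_1 = 1

D^0 f = -9x^3 - (9/4)x
D^1 f = -27x^2 - 9/4
matching coefficients of g against c_0 f + c_1 Df + … from the top degree down determines the c_i
solution: c_0 = -1/2, c_1 = 1


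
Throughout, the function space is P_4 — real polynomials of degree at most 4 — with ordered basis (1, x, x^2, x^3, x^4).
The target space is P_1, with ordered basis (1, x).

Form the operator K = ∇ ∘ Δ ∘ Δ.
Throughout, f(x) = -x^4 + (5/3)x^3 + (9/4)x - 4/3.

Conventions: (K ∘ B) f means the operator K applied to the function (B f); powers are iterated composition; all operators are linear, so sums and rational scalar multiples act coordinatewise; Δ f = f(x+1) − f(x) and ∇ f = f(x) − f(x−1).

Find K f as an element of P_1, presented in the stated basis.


the image equals g(x) = -24x - 2

Δ f = -4x^3 - x^2 + x + 35/12
Δ Δ f = -12x^2 - 14x - 4
∇ Δ Δ f = -24x - 2


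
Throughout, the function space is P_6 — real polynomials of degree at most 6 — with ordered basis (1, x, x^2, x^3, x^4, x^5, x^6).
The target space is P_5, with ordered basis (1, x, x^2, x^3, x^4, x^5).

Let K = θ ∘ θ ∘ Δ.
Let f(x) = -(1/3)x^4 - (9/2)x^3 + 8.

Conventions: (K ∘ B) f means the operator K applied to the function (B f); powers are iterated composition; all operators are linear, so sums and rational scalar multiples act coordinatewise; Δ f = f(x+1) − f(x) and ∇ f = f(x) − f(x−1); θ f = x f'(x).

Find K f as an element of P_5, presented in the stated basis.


Δ f = -(4/3)x^3 - (31/2)x^2 - (89/6)x - 29/6
θ Δ f = -4x^3 - 31x^2 - (89/6)x
θ θ Δ f = -12x^3 - 62x^2 - (89/6)x

the image equals g(x) = -12x^3 - 62x^2 - (89/6)x


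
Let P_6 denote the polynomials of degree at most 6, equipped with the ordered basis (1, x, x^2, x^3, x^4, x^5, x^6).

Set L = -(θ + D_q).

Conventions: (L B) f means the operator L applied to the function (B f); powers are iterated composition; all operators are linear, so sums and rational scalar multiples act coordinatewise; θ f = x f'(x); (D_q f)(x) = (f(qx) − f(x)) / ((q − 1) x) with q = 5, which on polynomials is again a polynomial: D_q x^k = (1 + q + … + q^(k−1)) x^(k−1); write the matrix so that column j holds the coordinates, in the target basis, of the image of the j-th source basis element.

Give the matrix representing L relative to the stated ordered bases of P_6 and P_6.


image of 1: 0
image of x: -x - 1
image of x^2: -2x^2 - 6x
image of x^3: -3x^3 - 31x^2
image of x^4: -4x^4 - 156x^3
image of x^5: -5x^5 - 781x^4
image of x^6: -6x^6 - 3906x^5
each image's coordinates form column j of the matrix

the matrix is [[0, -1, 0, 0, 0, 0, 0]; [0, -1, -6, 0, 0, 0, 0]; [0, 0, -2, -31, 0, 0, 0]; [0, 0, 0, -3, -156, 0, 0]; [0, 0, 0, 0, -4, -781, 0]; [0, 0, 0, 0, 0, -5, -3906]; [0, 0, 0, 0, 0, 0, -6]] (rows listed top to bottom)


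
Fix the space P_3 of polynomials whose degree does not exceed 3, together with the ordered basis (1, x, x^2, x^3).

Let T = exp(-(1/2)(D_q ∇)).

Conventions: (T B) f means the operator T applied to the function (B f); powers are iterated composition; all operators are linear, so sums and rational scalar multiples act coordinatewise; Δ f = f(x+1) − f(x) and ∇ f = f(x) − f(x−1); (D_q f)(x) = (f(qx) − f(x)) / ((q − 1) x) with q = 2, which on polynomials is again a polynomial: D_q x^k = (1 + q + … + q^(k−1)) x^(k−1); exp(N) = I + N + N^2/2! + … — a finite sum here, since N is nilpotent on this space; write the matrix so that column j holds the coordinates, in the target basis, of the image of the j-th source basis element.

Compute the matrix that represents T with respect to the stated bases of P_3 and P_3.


image of 1: 1
image of x: x
image of x^2: x^2 - 1
image of x^3: x^3 - (9/2)x + 3/2
each image's coordinates form column j of the matrix

the matrix is [[1, 0, -1, 3/2]; [0, 1, 0, -9/2]; [0, 0, 1, 0]; [0, 0, 0, 1]] (rows listed top to bottom)


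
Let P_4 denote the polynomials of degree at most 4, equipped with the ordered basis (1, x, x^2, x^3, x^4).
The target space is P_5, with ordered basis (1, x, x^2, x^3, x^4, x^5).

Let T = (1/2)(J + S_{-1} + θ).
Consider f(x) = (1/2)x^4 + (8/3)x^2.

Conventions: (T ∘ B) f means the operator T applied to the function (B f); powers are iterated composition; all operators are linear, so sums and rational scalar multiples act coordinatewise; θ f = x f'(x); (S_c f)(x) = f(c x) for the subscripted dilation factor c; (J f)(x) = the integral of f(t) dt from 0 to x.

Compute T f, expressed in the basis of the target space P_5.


J f = (1/10)x^5 + (8/9)x^3
S_{-1} f = (1/2)x^4 + (8/3)x^2
θ f = 2x^4 + (16/3)x^2
(J + S_{-1} + θ) f = (1/10)x^5 + (5/2)x^4 + (8/9)x^3 + 8x^2
((1/2)(J + S_{-1} + θ)) f = (1/20)x^5 + (5/4)x^4 + (4/9)x^3 + 4x^2

the result is g(x) = (1/20)x^5 + (5/4)x^4 + (4/9)x^3 + 4x^2


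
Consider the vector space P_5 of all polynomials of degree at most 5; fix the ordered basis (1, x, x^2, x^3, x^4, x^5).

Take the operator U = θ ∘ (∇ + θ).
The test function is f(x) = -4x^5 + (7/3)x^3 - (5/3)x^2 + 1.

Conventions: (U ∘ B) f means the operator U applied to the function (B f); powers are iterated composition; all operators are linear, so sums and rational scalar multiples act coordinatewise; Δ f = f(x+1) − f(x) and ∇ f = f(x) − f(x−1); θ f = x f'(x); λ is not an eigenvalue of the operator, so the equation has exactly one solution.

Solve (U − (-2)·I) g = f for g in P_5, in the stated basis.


write g with unknown coordinates in the stated basis and equate coefficients in (U − (-2)·I) g = f
solving from the highest basis element down gives g = -(4/27)x^5 + (40/243)x^4 - (331/891)x^3 + (4901/5346)x^2 - (11620/8019)x + 1/2
check: U g = -(100/27)x^5 - (80/243)x^4 + (2741/891)x^3 - (9356/2673)x^2 + (23240/8019)x
so U g − (-2)·g = -4x^5 + (7/3)x^3 - (5/3)x^2 + 1 = f ✓

the image equals g(x) = -(4/27)x^5 + (40/243)x^4 - (331/891)x^3 + (4901/5346)x^2 - (11620/8019)x + 1/2


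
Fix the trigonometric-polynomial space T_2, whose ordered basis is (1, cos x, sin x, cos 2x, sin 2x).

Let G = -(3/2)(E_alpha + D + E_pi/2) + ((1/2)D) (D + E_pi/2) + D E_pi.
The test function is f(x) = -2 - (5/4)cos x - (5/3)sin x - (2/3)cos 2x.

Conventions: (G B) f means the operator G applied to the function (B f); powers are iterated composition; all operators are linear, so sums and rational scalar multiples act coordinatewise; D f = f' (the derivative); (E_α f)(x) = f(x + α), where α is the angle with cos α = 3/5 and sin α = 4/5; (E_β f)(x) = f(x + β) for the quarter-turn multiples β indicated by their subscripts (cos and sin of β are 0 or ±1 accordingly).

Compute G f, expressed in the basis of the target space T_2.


the image equals g(x) = 6 + (265/24)cos x - (10/3)sin x + (4/75)cos 2x - (172/75)sin 2x

E_alpha f = -2 - (25/12)cos x + (14/75)cos 2x + (16/25)sin 2x
D f = -(5/3)cos x + (5/4)sin x + (4/3)sin 2x
E_pi/2 f = -2 - (5/3)cos x + (5/4)sin x + (2/3)cos 2x
(E_alpha + D + E_pi/2) f = -4 - (65/12)cos x + (5/2)sin x + (64/75)cos 2x + (148/75)sin 2x
(-(3/2)(E_alpha + D + E_pi/2)) f = 6 + (65/8)cos x - (15/4)sin x - (32/25)cos 2x - (74/25)sin 2x
D f = -(5/3)cos x + (5/4)sin x + (4/3)sin 2x
E_pi/2 f = -2 - (5/3)cos x + (5/4)sin x + (2/3)cos 2x
(D + E_pi/2) f = -2 - (10/3)cos x + (5/2)sin x + (2/3)cos 2x + (4/3)sin 2x
D (D + E_pi/2) f = (5/2)cos x + (10/3)sin x + (8/3)cos 2x - (4/3)sin 2x
((1/2)D) (D + E_pi/2) f = (5/4)cos x + (5/3)sin x + (4/3)cos 2x - (2/3)sin 2x
E_pi f = -2 + (5/4)cos x + (5/3)sin x - (2/3)cos 2x
D E_pi f = (5/3)cos x - (5/4)sin x + (4/3)sin 2x
(-(3/2)(E_alpha + D + E_pi/2) + ((1/2)D) (D + E_pi/2) + D E_pi) f = 6 + (265/24)cos x - (10/3)sin x + (4/75)cos 2x - (172/75)sin 2x


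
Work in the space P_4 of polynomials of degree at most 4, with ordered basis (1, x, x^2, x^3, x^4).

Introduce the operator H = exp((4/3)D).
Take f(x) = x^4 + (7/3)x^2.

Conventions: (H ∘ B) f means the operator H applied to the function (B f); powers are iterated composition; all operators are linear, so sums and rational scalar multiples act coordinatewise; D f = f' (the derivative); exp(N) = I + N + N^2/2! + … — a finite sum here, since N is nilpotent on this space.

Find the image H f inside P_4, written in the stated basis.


order-1 term: (16/3)x^3 + (56/9)x
order-2 term: (32/3)x^2 + 112/27
order-3 term: (256/27)x
order-4 term: 256/81
the series for exp((4/3)D) f terminates at order 4
exp((4/3)D) f = x^4 + (16/3)x^3 + 13x^2 + (424/27)x + 592/81

the result is g(x) = x^4 + (16/3)x^3 + 13x^2 + (424/27)x + 592/81


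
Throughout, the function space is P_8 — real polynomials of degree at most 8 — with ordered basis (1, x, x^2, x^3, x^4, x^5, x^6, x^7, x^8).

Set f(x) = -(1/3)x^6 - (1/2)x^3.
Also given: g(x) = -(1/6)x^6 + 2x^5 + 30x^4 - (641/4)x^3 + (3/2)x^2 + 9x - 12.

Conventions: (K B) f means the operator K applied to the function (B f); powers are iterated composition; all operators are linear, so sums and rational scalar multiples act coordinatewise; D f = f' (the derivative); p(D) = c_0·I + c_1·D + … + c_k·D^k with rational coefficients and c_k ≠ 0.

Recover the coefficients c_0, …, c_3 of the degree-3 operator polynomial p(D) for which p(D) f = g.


D^0 f = -(1/3)x^6 - (1/2)x^3
D^1 f = -2x^5 - (3/2)x^2
D^2 f = -10x^4 - 3x
D^3 f = -40x^3 - 3
matching coefficients of g against c_0 f + c_1 Df + … from the top degree down determines the c_i
solution: c_0 = 1/2, c_1 = -1, c_2 = -3, c_3 = 4

p(D) = (1/2)·I − D − 3·D^2 + 4·D^3, i.e. c_0 = 1/2, c_1 = -1, c_2 = -3, c_3 = 4


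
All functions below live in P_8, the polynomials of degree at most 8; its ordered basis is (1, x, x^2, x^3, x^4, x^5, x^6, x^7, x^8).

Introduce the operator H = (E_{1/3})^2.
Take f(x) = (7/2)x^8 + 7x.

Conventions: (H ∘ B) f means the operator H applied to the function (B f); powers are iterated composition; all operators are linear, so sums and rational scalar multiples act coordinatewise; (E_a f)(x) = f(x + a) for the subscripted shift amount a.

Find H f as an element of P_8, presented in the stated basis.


E_{1/3} f = (7/2)x^8 + (28/3)x^7 + (98/9)x^6 + (196/27)x^5 + (245/81)x^4 + (196/243)x^3 + (98/729)x^2 + (15337/2187)x + 30625/13122
E_{1/3} E_{1/3} f = (7/2)x^8 + (56/3)x^7 + (392/9)x^6 + (1568/27)x^5 + (3920/81)x^4 + (6272/243)x^3 + (6272/729)x^2 + (18893/2187)x + 31514/6561

the result is g(x) = (7/2)x^8 + (56/3)x^7 + (392/9)x^6 + (1568/27)x^5 + (3920/81)x^4 + (6272/243)x^3 + (6272/729)x^2 + (18893/2187)x + 31514/6561


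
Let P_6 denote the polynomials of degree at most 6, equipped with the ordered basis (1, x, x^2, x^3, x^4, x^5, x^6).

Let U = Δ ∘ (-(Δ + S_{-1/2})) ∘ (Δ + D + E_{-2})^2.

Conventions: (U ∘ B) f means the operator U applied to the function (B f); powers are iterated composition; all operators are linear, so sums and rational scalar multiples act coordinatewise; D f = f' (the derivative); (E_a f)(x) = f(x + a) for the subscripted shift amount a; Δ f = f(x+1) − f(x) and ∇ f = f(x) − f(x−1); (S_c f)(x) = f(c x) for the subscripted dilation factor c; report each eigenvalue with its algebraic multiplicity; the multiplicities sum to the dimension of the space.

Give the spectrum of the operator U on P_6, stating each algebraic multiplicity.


image of 1: 0
image of x: 1/2
image of x^2: -(1/2)x - 9/4
image of x^3: (3/8)x^2 - (45/8)x + 73/8
image of x^4: -(1/4)x^3 - (99/8)x^2 - (217/4)x - 2833/16
image of x^5: (5/32)x^4 - (315/16)x^3 - (355/16)x^2 - (17995/32)x + 5041/32
image of x^6: -(3/32)x^5 - (1935/64)x^4 - (2525/16)x^3 - (138975/64)x^2 - (115923/32)x - 577433/64
the matrix is upper triangular; its diagonal is (0, 0, 0, 0, 0, 0, 0)
for a triangular matrix the eigenvalues are the diagonal entries, with algebraic multiplicity their repetition count

λ = 0 (multiplicity 7)
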